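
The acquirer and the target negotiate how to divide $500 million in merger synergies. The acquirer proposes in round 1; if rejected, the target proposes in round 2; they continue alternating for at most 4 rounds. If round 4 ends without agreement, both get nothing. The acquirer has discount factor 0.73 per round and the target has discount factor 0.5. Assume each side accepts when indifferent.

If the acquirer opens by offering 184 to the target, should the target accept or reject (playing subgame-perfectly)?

Accept

Round 4 (the target proposes): the acquirer will accept anything ≥ 0, so the target offers 0 and keeps 500.
Round 3 (the acquirer proposes): the target can get 500 next round, worth 0.5 × 500 = 250 now; the acquirer offers that and keeps 250.
Round 2 (the target proposes): the acquirer can get 250 next round, worth 0.73 × 250 = 182.5 now; the target offers that and keeps 317.5.
So by rejecting in round 1, the target gets 317.5 next round, worth 0.5 × 317.5 = 158.75 now.
Offer 184 ≥ 158.75, so the target accepts.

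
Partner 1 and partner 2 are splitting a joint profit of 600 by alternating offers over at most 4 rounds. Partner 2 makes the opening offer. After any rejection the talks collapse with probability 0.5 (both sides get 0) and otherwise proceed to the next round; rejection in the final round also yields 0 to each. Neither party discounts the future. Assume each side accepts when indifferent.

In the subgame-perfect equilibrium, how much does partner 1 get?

Round 4 (partner 1 proposes): partner 2 will accept anything ≥ 0, so partner 1 offers 0 and keeps 600.
Round 3 (partner 2 proposes): rejecting gives partner 1 an expected 0.5 × 600 = 300. Partner 2 offers 300 and keeps 600 − 300 = 300.
Round 2 (partner 1 proposes): rejecting gives partner 2 an expected 0.5 × 300 = 150, so partner 1 offers 150, keeping 450.
Round 1 (partner 2 proposes): rejecting gives partner 1 an expected 0.5 × 450 = 225. Partner 2 offers 225 and keeps 600 − 225 = 375.

225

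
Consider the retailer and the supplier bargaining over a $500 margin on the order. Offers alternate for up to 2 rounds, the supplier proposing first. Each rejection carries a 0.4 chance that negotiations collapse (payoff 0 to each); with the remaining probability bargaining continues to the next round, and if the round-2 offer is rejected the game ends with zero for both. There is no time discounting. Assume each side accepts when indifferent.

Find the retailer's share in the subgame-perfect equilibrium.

Round 2 (the retailer proposes): the supplier will accept anything ≥ 0, so the retailer offers 0 and keeps 500.
Round 1 (the supplier proposes): rejecting gives the retailer an expected 0.6 × 500 = 300. The supplier offers 300 and keeps 500 − 300 = 200.

300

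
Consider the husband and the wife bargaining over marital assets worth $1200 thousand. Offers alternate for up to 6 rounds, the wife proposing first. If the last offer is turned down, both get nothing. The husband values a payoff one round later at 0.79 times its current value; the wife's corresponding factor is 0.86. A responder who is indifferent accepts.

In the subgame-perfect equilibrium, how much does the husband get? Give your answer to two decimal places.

660.47

By backward induction:
Round 6 (the husband proposes): rejection yields 0 for the wife; the husband offers 0 and keeps 1200.
Round 5 (the wife proposes): the husband can get 1200 next round, worth 0.79 × 1200 = 948 now; the wife offers that and keeps 252.
Round 4 (the husband proposes): the wife can get 252 next round, worth 0.86 × 252 = 216.72 now; the husband offers that and keeps 983.28.
Round 3 (the wife proposes): the husband can get 983.28 next round, worth 0.79 × 983.28 = 776.7912 now; the wife offers that and keeps 423.2088.
Round 2 (the husband proposes): the wife can get 423.2088 next round, worth 0.86 × 423.2088 = 363.959568 now; the husband offers that and keeps 836.040432.
Round 1 (the wife proposes): the husband can get 836.040432 next round, worth 0.79 × 836.040432 = 660.47194128 now, so the wife offers 660.47194128, keeping 539.52805872.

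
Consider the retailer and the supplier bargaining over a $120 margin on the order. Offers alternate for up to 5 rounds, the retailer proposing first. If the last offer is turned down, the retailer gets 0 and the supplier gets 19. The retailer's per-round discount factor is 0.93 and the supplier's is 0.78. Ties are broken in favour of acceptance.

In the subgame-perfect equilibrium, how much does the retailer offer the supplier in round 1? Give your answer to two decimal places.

Round 5 (the retailer proposes): the supplier gets 19 if talks fail, so the retailer offers 19 and keeps 101.
Round 4 (the supplier proposes): the retailer can get 101 next round, worth 0.93 × 101 = 93.93 now; the supplier offers that and keeps 26.07.
Round 3 (the retailer proposes): the supplier can get 26.07 next round, worth 0.78 × 26.07 = 20.3346 now, so the retailer offers 20.3346, keeping 99.6654.
Round 2 (the supplier proposes): the retailer can get 99.6654 next round, worth 0.93 × 99.6654 = 92.688822 now. The supplier offers 92.688822 and keeps 120 − 92.688822 = 27.311178.
Round 1 (the retailer proposes): the supplier can get 27.311178 next round, worth 0.78 × 27.311178 = 21.30271884 now, so the retailer offers 21.30271884, keeping 98.69728116.

21.30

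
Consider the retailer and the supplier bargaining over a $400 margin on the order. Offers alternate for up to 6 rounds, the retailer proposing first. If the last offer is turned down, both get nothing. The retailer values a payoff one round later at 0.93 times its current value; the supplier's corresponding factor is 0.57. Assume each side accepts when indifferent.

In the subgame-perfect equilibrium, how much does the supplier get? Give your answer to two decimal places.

88.49

Round 6 (the supplier proposes): the retailer will accept anything ≥ 0, so the supplier offers 0 and keeps 400.
Round 5 (the retailer proposes): the supplier can get 400 next round, worth 0.57 × 400 = 228 now, so the retailer offers 228, keeping 172.
Round 4 (the supplier proposes): the retailer can get 172 next round, worth 0.93 × 172 = 159.96 now; the supplier offers that and keeps 240.04.
Round 3 (the retailer proposes): the supplier can get 240.04 next round, worth 0.57 × 240.04 = 136.8228 now; the retailer offers that and keeps 263.1772.
Round 2 (the supplier proposes): the retailer can get 263.1772 next round, worth 0.93 × 263.1772 = 244.754796 now; the supplier offers that and keeps 155.245204.
Round 1 (the retailer proposes): the supplier can get 155.245204 next round, worth 0.57 × 155.245204 = 88.48976628 now. The retailer offers 88.48976628 and keeps 400 − 88.48976628 = 311.51023372.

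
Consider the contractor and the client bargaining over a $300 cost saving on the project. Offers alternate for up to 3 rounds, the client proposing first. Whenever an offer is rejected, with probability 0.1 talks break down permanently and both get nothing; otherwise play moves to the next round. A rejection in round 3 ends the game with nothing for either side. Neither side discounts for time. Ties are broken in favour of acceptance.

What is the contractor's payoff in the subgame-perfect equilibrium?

By backward induction:
Round 3 (the client proposes): the contractor will accept anything ≥ 0, so the client offers 0 and keeps 300.
Round 2 (the contractor proposes): rejecting gives the client an expected 0.9 × 300 = 270; the contractor offers that and keeps 30.
Round 1 (the client proposes): rejecting gives the contractor an expected 0.9 × 30 = 27. The client offers 27 and keeps 300 − 27 = 273.

27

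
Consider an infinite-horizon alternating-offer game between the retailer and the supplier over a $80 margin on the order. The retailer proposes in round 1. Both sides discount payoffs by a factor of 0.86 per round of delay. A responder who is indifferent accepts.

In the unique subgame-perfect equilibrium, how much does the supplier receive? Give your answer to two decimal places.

36.99

Let x be the retailer's share when the retailer proposes and y be the supplier's share when the supplier proposes.
The supplier accepts iff offered ≥ 0.86·y, so x = 80 − 0.86y. Symmetrically y = 80 − 0.86x.
Substituting: x = 80 − 0.86(80 − 0.86x), giving x(1 − 0.86·0.86) = 80(1 − 0.86).
So x = 80 × 0.14 / 0.2604 ≈ 43.0108, and the supplier receives 80 − x ≈ 36.9892.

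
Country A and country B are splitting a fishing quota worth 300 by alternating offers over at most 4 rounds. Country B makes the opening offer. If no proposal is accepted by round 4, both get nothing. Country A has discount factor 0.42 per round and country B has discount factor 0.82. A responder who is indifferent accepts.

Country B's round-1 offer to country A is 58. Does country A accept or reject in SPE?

Reject

Work out country A's continuation value if the offer is rejected.
Round 4 (country A proposes): rejection yields 0 for country B; country A offers 0 and keeps 300.
Round 3 (country B proposes): country A can get 300 next round, worth 0.42 × 300 = 126 now. Country B offers 126 and keeps 300 − 126 = 174.
Round 2 (country A proposes): country B can get 174 next round, worth 0.82 × 174 = 142.68 now. Country A offers 142.68 and keeps 300 − 142.68 = 157.32.
So by rejecting in round 1, country A gets 157.32 next round, worth 0.42 × 157.32 = 66.0744 now.
Offer 58 < 66.0744, so country A rejects.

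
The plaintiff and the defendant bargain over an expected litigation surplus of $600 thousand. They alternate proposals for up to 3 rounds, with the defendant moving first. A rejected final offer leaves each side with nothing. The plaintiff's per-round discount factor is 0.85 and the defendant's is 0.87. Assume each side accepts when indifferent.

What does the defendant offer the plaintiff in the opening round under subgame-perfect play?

Round 3 (the defendant proposes): rejection yields 0 for the plaintiff; the defendant offers 0 and keeps 600.
Round 2 (the plaintiff proposes): the defendant can get 600 next round, worth 0.87 × 600 = 522 now, so the plaintiff offers 522, keeping 78.
Round 1 (the defendant proposes): the plaintiff can get 78 next round, worth 0.85 × 78 = 66.3 now. The defendant offers 66.3 and keeps 600 − 66.3 = 533.7.

66.3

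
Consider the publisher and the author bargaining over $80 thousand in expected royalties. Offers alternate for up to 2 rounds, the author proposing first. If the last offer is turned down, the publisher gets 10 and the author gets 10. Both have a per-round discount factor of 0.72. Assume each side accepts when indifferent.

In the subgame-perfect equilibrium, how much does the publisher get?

By backward induction:
Round 2 (the publisher proposes): the author gets 10 if talks fail, so the publisher offers 10 and keeps 70.
Round 1 (the author proposes): the publisher can get 70 next round, worth 0.72 × 70 = 50.4 now; the author offers that and keeps 29.6.

50.4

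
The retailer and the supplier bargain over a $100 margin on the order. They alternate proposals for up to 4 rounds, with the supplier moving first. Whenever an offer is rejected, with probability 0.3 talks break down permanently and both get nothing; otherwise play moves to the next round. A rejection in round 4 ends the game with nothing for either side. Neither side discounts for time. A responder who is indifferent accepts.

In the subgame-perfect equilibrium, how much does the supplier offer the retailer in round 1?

55.3

Round 4 (the retailer proposes): the supplier will accept anything ≥ 0, so the retailer offers 0 and keeps 100.
Round 3 (the supplier proposes): rejecting gives the retailer an expected 0.7 × 100 = 70. The supplier offers 70 and keeps 100 − 70 = 30.
Round 2 (the retailer proposes): rejecting gives the supplier an expected 0.7 × 30 = 21. The retailer offers 21 and keeps 100 − 21 = 79.
Round 1 (the supplier proposes): rejecting gives the retailer an expected 0.7 × 79 = 55.3; the supplier offers that and keeps 44.7.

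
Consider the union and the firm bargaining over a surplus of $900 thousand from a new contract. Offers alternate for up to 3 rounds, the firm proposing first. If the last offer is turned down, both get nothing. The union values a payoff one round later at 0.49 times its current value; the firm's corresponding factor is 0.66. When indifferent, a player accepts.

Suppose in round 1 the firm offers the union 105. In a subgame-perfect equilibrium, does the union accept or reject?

Work out the union's continuation value if the offer is rejected.
Round 3 (the firm proposes): the union will accept anything ≥ 0, so the firm offers 0 and keeps 900.
Round 2 (the union proposes): the firm can get 900 next round, worth 0.66 × 900 = 594 now, so the union offers 594, keeping 306.
So by rejecting in round 1, the union gets 306 next round, worth 0.49 × 306 = 149.94 now.
Offer 105 < 149.94, so the union rejects.

Reject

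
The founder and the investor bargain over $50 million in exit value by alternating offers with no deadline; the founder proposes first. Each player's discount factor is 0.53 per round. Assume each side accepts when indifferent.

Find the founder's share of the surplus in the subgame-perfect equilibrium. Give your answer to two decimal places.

In a stationary SPE each proposer offers the other exactly their discounted continuation value.
If the founder keeps x when proposing and the investor keeps y when proposing, then x = 50 − 0.53y and y = 50 − 0.53x.
Solving: x = 50(1 − 0.53) / (1 − 0.53·0.53) = 23.5 / 0.7191 ≈ 32.6797.
The investor gets 50 − 32.6797 ≈ 17.3203.

32.68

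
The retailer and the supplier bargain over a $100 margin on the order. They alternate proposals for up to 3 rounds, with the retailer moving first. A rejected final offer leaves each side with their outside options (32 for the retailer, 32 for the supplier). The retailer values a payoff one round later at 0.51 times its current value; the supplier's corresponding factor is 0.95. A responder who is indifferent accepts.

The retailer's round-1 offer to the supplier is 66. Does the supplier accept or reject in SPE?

Accept

Round 3 (the retailer proposes): the supplier gets 32 if talks fail, so the retailer offers 32 and keeps 68.
Round 2 (the supplier proposes): the retailer can get 68 next round, worth 0.51 × 68 = 34.68 now; the supplier offers that and keeps 65.32.
So by rejecting in round 1, the supplier gets 65.32 next round, worth 0.95 × 65.32 = 62.054 now.
Offer 66 ≥ 62.054, so the supplier accepts.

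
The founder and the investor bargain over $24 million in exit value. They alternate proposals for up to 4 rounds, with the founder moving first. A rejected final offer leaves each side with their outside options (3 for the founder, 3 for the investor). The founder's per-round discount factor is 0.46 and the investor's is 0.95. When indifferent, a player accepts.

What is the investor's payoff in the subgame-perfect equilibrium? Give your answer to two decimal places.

Round 4 (the investor proposes): the founder gets 3 if talks fail, so the investor offers 3 and keeps 21.
Round 3 (the founder proposes): the investor can get 21 next round, worth 0.95 × 21 = 19.95 now, so the founder offers 19.95, keeping 4.05.
Round 2 (the investor proposes): the founder can get 4.05 next round, worth 0.46 × 4.05 = 1.863 now, so the investor offers 1.863, keeping 22.137.
Round 1 (the founder proposes): the investor can get 22.137 next round, worth 0.95 × 22.137 = 21.03015 now, so the founder offers 21.03015, keeping 2.96985.

21.03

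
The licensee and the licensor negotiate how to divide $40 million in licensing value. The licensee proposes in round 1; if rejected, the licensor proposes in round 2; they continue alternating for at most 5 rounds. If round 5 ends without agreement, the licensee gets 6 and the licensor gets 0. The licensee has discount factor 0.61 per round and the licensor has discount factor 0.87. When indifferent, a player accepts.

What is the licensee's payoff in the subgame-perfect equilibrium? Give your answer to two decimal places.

Round 5 (the licensee proposes): the licensor will accept anything ≥ 0, so the licensee offers 0 and keeps 40.
Round 4 (the licensor proposes): the licensee can get 40 next round, worth 0.61 × 40 = 24.4 now. The licensor offers 24.4 and keeps 40 − 24.4 = 15.6.
Round 3 (the licensee proposes): the licensor can get 15.6 next round, worth 0.87 × 15.6 = 13.572 now. The licensee offers 13.572 and keeps 40 − 13.572 = 26.428.
Round 2 (the licensor proposes): the licensee can get 26.428 next round, worth 0.61 × 26.428 = 16.12108 now. The licensor offers 16.12108 and keeps 40 − 16.12108 = 23.87892.
Round 1 (the licensee proposes): the licensor can get 23.87892 next round, worth 0.87 × 23.87892 = 20.7746604 now; the licensee offers that and keeps 19.2253396.

19.23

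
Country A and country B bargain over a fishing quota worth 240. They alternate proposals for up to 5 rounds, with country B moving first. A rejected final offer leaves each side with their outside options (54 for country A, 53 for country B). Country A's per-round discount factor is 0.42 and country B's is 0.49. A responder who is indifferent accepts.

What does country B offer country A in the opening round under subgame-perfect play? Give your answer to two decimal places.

Round 5 (country B proposes): country A gets 54 if talks fail, so country B offers 54 and keeps 186.
Round 4 (country A proposes): country B can get 186 next round, worth 0.49 × 186 = 91.14 now. Country A offers 91.14 and keeps 240 − 91.14 = 148.86.
Round 3 (country B proposes): country A can get 148.86 next round, worth 0.42 × 148.86 = 62.5212 now, so country B offers 62.5212, keeping 177.4788.
Round 2 (country A proposes): country B can get 177.4788 next round, worth 0.49 × 177.4788 = 86.964612 now; country A offers that and keeps 153.035388.
Round 1 (country B proposes): country A can get 153.035388 next round, worth 0.42 × 153.035388 = 64.27486296 now, so country B offers 64.27486296, keeping 175.72513704.

64.27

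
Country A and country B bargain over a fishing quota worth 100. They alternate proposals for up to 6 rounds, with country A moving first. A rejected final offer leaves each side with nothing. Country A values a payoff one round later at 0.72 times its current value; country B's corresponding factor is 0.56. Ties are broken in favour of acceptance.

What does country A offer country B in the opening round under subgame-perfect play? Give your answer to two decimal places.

Round 6 (country B proposes): country A will accept anything ≥ 0, so country B offers 0 and keeps 100.
Round 5 (country A proposes): country B can get 100 next round, worth 0.56 × 100 = 56 now; country A offers that and keeps 44.
Round 4 (country B proposes): country A can get 44 next round, worth 0.72 × 44 = 31.68 now; country B offers that and keeps 68.32.
Round 3 (country A proposes): country B can get 68.32 next round, worth 0.56 × 68.32 = 38.2592 now. Country A offers 38.2592 and keeps 100 − 38.2592 = 61.7408.
Round 2 (country B proposes): country A can get 61.7408 next round, worth 0.72 × 61.7408 = 44.453376 now, so country B offers 44.453376, keeping 55.546624.
Round 1 (country A proposes): country B can get 55.546624 next round, worth 0.56 × 55.546624 = 31.10610944 now; country A offers that and keeps 68.89389056.

31.11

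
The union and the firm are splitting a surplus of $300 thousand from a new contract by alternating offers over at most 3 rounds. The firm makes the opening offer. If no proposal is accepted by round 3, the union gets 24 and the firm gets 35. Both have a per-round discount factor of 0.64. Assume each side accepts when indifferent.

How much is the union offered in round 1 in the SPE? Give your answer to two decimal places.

78.95

Round 3 (the firm proposes): the union gets 24 if talks fail, so the firm offers 24 and keeps 276.
Round 2 (the union proposes): the firm can get 276 next round, worth 0.64 × 276 = 176.64 now, so the union offers 176.64, keeping 123.36.
Round 1 (the firm proposes): the union can get 123.36 next round, worth 0.64 × 123.36 = 78.9504 now; the firm offers that and keeps 221.0496.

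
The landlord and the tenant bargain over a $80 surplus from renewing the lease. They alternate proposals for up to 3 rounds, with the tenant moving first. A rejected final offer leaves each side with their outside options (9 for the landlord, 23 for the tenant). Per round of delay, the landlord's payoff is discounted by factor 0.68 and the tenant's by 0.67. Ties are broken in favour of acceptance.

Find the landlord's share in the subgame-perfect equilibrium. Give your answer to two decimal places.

Work backward from the last round.
Round 3 (the tenant proposes): the landlord gets 9 if talks fail, so the tenant offers 9 and keeps 71.
Round 2 (the landlord proposes): the tenant can get 71 next round, worth 0.67 × 71 = 47.57 now; the landlord offers that and keeps 32.43.
Round 1 (the tenant proposes): the landlord can get 32.43 next round, worth 0.68 × 32.43 = 22.0524 now. The tenant offers 22.0524 and keeps 80 − 22.0524 = 57.9476.

22.05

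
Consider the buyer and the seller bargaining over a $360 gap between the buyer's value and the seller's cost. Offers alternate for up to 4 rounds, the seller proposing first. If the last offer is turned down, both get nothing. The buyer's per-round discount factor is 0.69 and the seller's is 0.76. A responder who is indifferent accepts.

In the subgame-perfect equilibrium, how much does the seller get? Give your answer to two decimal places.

170.12

Work backward from the last round.
Round 4 (the buyer proposes): rejection yields 0 for the seller; the buyer offers 0 and keeps 360.
Round 3 (the seller proposes): the buyer can get 360 next round, worth 0.69 × 360 = 248.4 now. The seller offers 248.4 and keeps 360 − 248.4 = 111.6.
Round 2 (the buyer proposes): the seller can get 111.6 next round, worth 0.76 × 111.6 = 84.816 now. The buyer offers 84.816 and keeps 360 − 84.816 = 275.184.
Round 1 (the seller proposes): the buyer can get 275.184 next round, worth 0.69 × 275.184 = 189.87696 now, so the seller offers 189.87696, keeping 170.12304.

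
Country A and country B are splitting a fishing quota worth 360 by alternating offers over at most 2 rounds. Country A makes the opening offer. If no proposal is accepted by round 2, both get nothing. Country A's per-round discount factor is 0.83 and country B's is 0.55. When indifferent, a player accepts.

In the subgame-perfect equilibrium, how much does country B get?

Round 2 (country B proposes): country A will accept anything ≥ 0, so country B offers 0 and keeps 360.
Round 1 (country A proposes): country B can get 360 next round, worth 0.55 × 360 = 198 now. Country A offers 198 and keeps 360 − 198 = 162.

198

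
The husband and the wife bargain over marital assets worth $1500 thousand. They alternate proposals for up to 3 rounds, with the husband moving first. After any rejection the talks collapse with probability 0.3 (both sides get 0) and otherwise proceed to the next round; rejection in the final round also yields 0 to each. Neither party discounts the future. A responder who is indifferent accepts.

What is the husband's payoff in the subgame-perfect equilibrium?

1185

Round 3 (the husband proposes): the wife will accept anything ≥ 0, so the husband offers 0 and keeps 1500.
Round 2 (the wife proposes): rejecting gives the husband an expected 0.7 × 1500 = 1050; the wife offers that and keeps 450.
Round 1 (the husband proposes): rejecting gives the wife an expected 0.7 × 450 = 315; the husband offers that and keeps 1185.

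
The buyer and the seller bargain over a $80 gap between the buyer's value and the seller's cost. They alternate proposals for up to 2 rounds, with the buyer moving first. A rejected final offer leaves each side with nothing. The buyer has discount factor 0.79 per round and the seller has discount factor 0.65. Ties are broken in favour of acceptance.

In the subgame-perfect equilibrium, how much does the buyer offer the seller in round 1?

Round 2 (the seller proposes): the buyer will accept anything ≥ 0, so the seller offers 0 and keeps 80.
Round 1 (the buyer proposes): the seller can get 80 next round, worth 0.65 × 80 = 52 now, so the buyer offers 52, keeping 28.

52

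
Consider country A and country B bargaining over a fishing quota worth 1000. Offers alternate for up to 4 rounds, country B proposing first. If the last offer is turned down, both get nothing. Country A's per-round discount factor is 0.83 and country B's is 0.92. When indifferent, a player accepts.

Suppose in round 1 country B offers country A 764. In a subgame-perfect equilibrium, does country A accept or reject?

Accept

Work out country A's continuation value if the offer is rejected.
Round 4 (country A proposes): rejection yields 0 for country B; country A offers 0 and keeps 1000.
Round 3 (country B proposes): country A can get 1000 next round, worth 0.83 × 1000 = 830 now, so country B offers 830, keeping 170.
Round 2 (country A proposes): country B can get 170 next round, worth 0.92 × 170 = 156.4 now, so country A offers 156.4, keeping 843.6.
So by rejecting in round 1, country A gets 843.6 next round, worth 0.83 × 843.6 = 700.188 now.
Offer 764 ≥ 700.188, so country A accepts.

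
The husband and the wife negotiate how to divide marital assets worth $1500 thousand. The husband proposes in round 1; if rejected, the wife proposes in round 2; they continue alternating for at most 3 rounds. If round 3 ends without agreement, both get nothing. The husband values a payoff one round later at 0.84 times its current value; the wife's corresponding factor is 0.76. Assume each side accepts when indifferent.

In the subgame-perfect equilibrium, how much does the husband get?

Round 3 (the husband proposes): the wife will accept anything ≥ 0, so the husband offers 0 and keeps 1500.
Round 2 (the wife proposes): the husband can get 1500 next round, worth 0.84 × 1500 = 1260 now, so the wife offers 1260, keeping 240.
Round 1 (the husband proposes): the wife can get 240 next round, worth 0.76 × 240 = 182.4 now; the husband offers that and keeps 1317.6.

1317.6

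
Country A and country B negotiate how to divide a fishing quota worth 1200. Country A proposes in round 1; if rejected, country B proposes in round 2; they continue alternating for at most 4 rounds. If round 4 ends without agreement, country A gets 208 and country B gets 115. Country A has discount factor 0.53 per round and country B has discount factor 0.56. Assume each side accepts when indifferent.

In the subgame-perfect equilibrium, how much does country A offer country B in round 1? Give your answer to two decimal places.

Round 4 (country B proposes): country A gets 208 if talks fail, so country B offers 208 and keeps 992.
Round 3 (country A proposes): country B can get 992 next round, worth 0.56 × 992 = 555.52 now. Country A offers 555.52 and keeps 1200 − 555.52 = 644.48.
Round 2 (country B proposes): country A can get 644.48 next round, worth 0.53 × 644.48 = 341.5744 now. Country B offers 341.5744 and keeps 1200 − 341.5744 = 858.4256.
Round 1 (country A proposes): country B can get 858.4256 next round, worth 0.56 × 858.4256 = 480.718336 now. Country A offers 480.718336 and keeps 1200 − 480.718336 = 719.281664.

480.72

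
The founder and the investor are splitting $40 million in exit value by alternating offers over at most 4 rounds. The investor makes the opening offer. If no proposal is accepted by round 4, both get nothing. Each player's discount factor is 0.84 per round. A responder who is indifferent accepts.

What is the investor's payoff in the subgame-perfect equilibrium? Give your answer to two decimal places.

10.92

Round 4 (the founder proposes): rejection yields 0 for the investor; the founder offers 0 and keeps 40.
Round 3 (the investor proposes): the founder can get 40 next round, worth 0.84 × 40 = 33.6 now, so the investor offers 33.6, keeping 6.4.
Round 2 (the founder proposes): the investor can get 6.4 next round, worth 0.84 × 6.4 = 5.376 now; the founder offers that and keeps 34.624.
Round 1 (the investor proposes): the founder can get 34.624 next round, worth 0.84 × 34.624 = 29.08416 now. The investor offers 29.08416 and keeps 40 − 29.08416 = 10.91584.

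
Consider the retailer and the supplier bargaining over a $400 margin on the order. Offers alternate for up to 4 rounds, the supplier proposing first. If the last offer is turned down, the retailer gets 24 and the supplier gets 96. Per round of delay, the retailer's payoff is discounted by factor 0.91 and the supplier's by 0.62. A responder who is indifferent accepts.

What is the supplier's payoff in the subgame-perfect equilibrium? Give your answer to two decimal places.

105.60

Round 4 (the retailer proposes): the supplier gets 96 if talks fail, so the retailer offers 96 and keeps 304.
Round 3 (the supplier proposes): the retailer can get 304 next round, worth 0.91 × 304 = 276.64 now, so the supplier offers 276.64, keeping 123.36.
Round 2 (the retailer proposes): the supplier can get 123.36 next round, worth 0.62 × 123.36 = 76.4832 now. The retailer offers 76.4832 and keeps 400 − 76.4832 = 323.5168.
Round 1 (the supplier proposes): the retailer can get 323.5168 next round, worth 0.91 × 323.5168 = 294.400288 now, so the supplier offers 294.400288, keeping 105.599712.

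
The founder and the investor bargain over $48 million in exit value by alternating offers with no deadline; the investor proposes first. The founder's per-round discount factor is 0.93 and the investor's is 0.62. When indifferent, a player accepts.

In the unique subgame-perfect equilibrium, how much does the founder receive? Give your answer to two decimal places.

40.06

In a stationary SPE each proposer offers the other exactly their discounted continuation value.
If the investor keeps x when proposing and the founder keeps y when proposing, then x = 48 − 0.93y and y = 48 − 0.62x.
Solving: x = 48(1 − 0.93) / (1 − 0.62·0.93) = 3.36 / 0.4234 ≈ 7.9358.
The founder gets 48 − 7.9358 ≈ 40.0642.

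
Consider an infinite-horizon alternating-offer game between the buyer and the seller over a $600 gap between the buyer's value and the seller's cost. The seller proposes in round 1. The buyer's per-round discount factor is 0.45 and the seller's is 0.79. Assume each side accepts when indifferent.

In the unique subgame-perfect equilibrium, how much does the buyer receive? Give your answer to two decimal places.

87.98

In a stationary SPE each proposer offers the other exactly their discounted continuation value.
If the seller keeps x when proposing and the buyer keeps y when proposing, then x = 600 − 0.45y and y = 600 − 0.79x.
Solving: x = 600(1 − 0.45) / (1 − 0.79·0.45) = 330 / 0.6445 ≈ 512.0248.
The buyer gets 600 − 512.0248 ≈ 87.9752.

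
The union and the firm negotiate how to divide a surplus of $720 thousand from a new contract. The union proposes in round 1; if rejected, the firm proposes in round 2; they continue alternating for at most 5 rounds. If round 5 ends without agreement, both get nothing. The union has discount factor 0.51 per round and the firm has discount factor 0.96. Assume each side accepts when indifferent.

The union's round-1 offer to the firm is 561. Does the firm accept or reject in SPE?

Round 5 (the union proposes): rejection yields 0 for the firm; the union offers 0 and keeps 720.
Round 4 (the firm proposes): the union can get 720 next round, worth 0.51 × 720 = 367.2 now, so the firm offers 367.2, keeping 352.8.
Round 3 (the union proposes): the firm can get 352.8 next round, worth 0.96 × 352.8 = 338.688 now, so the union offers 338.688, keeping 381.312.
Round 2 (the firm proposes): the union can get 381.312 next round, worth 0.51 × 381.312 = 194.46912 now. The firm offers 194.46912 and keeps 720 − 194.46912 = 525.53088.
So by rejecting in round 1, the firm gets 525.53088 next round, worth 0.96 × 525.53088 = 504.5096448 now.
Offer 561 ≥ 504.5096448, so the firm accepts.

Accept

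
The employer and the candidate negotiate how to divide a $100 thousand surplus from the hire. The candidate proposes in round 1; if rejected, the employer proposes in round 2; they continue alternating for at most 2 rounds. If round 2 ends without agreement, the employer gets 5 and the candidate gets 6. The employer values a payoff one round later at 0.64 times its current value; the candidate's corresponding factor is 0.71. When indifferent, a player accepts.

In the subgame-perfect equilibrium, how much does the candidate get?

39.84

Round 2 (the employer proposes): the candidate gets 6 if talks fail, so the employer offers 6 and keeps 94.
Round 1 (the candidate proposes): the employer can get 94 next round, worth 0.64 × 94 = 60.16 now. The candidate offers 60.16 and keeps 100 − 60.16 = 39.84.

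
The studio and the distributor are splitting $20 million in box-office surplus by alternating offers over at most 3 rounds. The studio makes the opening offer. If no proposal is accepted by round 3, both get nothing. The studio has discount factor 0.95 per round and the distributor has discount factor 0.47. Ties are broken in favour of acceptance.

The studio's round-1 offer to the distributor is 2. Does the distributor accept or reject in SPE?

Accept

Round 3 (the studio proposes): the distributor will accept anything ≥ 0, so the studio offers 0 and keeps 20.
Round 2 (the distributor proposes): the studio can get 20 next round, worth 0.95 × 20 = 19 now. The distributor offers 19 and keeps 20 − 19 = 1.
So by rejecting in round 1, the distributor gets 1 next round, worth 0.47 × 1 = 0.47 now.
Offer 2 ≥ 0.47, so the distributor accepts.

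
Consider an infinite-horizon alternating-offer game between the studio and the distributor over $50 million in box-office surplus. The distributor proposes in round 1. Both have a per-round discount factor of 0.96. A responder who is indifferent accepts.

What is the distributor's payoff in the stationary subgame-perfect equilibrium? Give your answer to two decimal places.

25.51

When the distributor proposes, the studio accepts any offer worth at least 0.96 times what the studio would get by proposing next round; and vice versa.
This gives x = 50 − 0.96y and y = 50 − 0.96x, where x and y are each side's share when it proposes.
Hence (1 − 0.96·0.96)x = 50(1 − 0.96), i.e. 0.0784·x = 2.
x ≈ 25.5102; the studio's share is 50 − x ≈ 24.4898.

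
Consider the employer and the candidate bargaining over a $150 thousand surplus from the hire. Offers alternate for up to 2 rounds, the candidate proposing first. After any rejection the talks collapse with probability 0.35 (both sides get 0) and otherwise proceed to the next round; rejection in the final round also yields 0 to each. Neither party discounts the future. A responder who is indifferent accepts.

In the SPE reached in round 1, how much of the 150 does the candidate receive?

52.5

By backward induction:
Round 2 (the employer proposes): the candidate will accept anything ≥ 0, so the employer offers 0 and keeps 150.
Round 1 (the candidate proposes): rejecting gives the employer an expected 0.65 × 150 = 97.5, so the candidate offers 97.5, keeping 52.5.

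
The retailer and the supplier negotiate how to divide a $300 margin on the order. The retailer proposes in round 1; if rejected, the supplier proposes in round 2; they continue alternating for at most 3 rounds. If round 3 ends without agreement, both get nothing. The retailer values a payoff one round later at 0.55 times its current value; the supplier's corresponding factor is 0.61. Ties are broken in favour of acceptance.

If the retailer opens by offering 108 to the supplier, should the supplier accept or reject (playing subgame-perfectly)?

Accept

Work out the supplier's continuation value if the offer is rejected.
Round 3 (the retailer proposes): the supplier will accept anything ≥ 0, so the retailer offers 0 and keeps 300.
Round 2 (the supplier proposes): the retailer can get 300 next round, worth 0.55 × 300 = 165 now; the supplier offers that and keeps 135.
So by rejecting in round 1, the supplier gets 135 next round, worth 0.61 × 135 = 82.35 now.
Offer 108 ≥ 82.35, so the supplier accepts.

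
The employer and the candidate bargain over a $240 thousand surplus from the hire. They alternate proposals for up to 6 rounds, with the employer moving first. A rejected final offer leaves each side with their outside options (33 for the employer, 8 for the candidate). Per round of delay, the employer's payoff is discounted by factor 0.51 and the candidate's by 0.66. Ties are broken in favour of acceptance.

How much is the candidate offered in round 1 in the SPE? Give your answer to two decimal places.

Round 6 (the candidate proposes): the employer gets 33 if talks fail, so the candidate offers 33 and keeps 207.
Round 5 (the employer proposes): the candidate can get 207 next round, worth 0.66 × 207 = 136.62 now; the employer offers that and keeps 103.38.
Round 4 (the candidate proposes): the employer can get 103.38 next round, worth 0.51 × 103.38 = 52.7238 now; the candidate offers that and keeps 187.2762.
Round 3 (the employer proposes): the candidate can get 187.2762 next round, worth 0.66 × 187.2762 = 123.602292 now, so the employer offers 123.602292, keeping 116.397708.
Round 2 (the candidate proposes): the employer can get 116.397708 next round, worth 0.51 × 116.397708 = 59.36283108 now; the candidate offers that and keeps 180.63716892.
Round 1 (the employer proposes): the candidate can get 180.63716892 next round, worth 0.66 × 180.63716892 = 119.2205314872 now, so the employer offers 119.2205314872, keeping 120.7794685128.

119.22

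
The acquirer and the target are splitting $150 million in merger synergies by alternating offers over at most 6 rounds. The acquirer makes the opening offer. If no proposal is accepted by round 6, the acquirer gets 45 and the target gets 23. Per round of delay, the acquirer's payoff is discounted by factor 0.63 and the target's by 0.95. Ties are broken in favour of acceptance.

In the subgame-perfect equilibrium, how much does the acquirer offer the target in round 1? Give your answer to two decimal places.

120.01

Round 6 (the target proposes): the acquirer gets 45 if talks fail, so the target offers 45 and keeps 105.
Round 5 (the acquirer proposes): the target can get 105 next round, worth 0.95 × 105 = 99.75 now. The acquirer offers 99.75 and keeps 150 − 99.75 = 50.25.
Round 4 (the target proposes): the acquirer can get 50.25 next round, worth 0.63 × 50.25 = 31.6575 now; the target offers that and keeps 118.3425.
Round 3 (the acquirer proposes): the target can get 118.3425 next round, worth 0.95 × 118.3425 = 112.425375 now. The acquirer offers 112.425375 and keeps 150 − 112.425375 = 37.574625.
Round 2 (the target proposes): the acquirer can get 37.574625 next round, worth 0.63 × 37.574625 = 23.67201375 now, so the target offers 23.67201375, keeping 126.32798625.
Round 1 (the acquirer proposes): the target can get 126.32798625 next round, worth 0.95 × 126.32798625 = 120.0115869375 now, so the acquirer offers 120.0115869375, keeping 29.9884130625.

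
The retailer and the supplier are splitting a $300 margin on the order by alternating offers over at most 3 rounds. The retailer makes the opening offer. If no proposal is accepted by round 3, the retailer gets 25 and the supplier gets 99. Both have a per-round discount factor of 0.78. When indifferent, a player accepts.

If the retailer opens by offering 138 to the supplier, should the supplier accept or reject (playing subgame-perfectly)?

Accept

Work out the supplier's continuation value if the offer is rejected.
Round 3 (the retailer proposes): the supplier gets 99 if talks fail, so the retailer offers 99 and keeps 201.
Round 2 (the supplier proposes): the retailer can get 201 next round, worth 0.78 × 201 = 156.78 now. The supplier offers 156.78 and keeps 300 − 156.78 = 143.22.
So by rejecting in round 1, the supplier gets 143.22 next round, worth 0.78 × 143.22 = 111.7116 now.
Offer 138 ≥ 111.7116, so the supplier accepts.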